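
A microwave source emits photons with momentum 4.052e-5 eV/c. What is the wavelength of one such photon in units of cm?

3.06 cm

(h = 6.62607015e-34 J·s, c = 2.99792458e8 m/s, 1 eV = 1.602176634e-19 J.)
Convert to SI: p = 4.052e-5 eV/c = 2.1655e-32 kg·m/s.
Apply λ = h/p: λ = 0.03060 m.
Converting to cm: λ = 3.060 cm ≈ 3.06 cm.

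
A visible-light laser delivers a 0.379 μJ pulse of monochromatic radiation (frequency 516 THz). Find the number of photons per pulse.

1.11e12 photons

Per-photon energy: E = 3.419e-19 J (from frequency = 516 THz).
N = E_total / E_photon = 3.79e-7 J / 3.419e-19 J = 1.11e12.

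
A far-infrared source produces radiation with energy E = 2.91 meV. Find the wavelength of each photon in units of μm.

426 μm

(h = 6.62607015 × 10^-34 J·s, c = 2.99792458 × 10^8 m/s, 1 eV = 1.602176634 × 10^-19 J.)
In SI units: E = 2.91 meV = 4.6623 × 10^-22 J.
Since λ = hc/E for a photon, λ = 4.261 × 10^-4 m.
Converting to μm: λ = 426.1 μm ≈ 426 μm.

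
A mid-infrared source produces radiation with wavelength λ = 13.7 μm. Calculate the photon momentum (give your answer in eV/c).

In SI units: λ = 13.7 μm = 1.37 × 10^-5 m.
For a photon p = h/λ, so p = 4.837 × 10^-29 kg·m/s.
Converting to eV/c: p = 0.09050 eV/c ≈ 0.0905 eV/c.

0.0905 eV/c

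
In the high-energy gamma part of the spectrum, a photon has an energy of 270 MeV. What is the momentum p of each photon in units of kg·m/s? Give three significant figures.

1.44e-19 kg·m/s

Use c = 2.99792458e8 m/s, 1 eV = 1.602176634e-19 J.
Convert to SI: E = 270 MeV = 4.3259e-11 J.
Since p = E/c for a photon, p = 1.443e-19 kg·m/s.
So p ≈ 1.44e-19 kg·m/s.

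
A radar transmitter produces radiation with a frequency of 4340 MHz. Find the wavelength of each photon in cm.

6.91 cm

In SI units: f = 4340 MHz = 4.34 × 10^9 Hz.
Apply λ = c/f: λ = 0.06908 m.
Converting to cm: λ = 6.908 cm ≈ 6.91 cm.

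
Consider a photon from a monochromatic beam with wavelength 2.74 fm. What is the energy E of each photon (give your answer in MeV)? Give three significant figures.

First convert: λ = 2.74 fm = 2.74e-15 m.
Since E = hc/λ for a photon, E = 7.250e-11 J.
Converting to MeV: E = 452.5 MeV ≈ 452 MeV.

452 MeV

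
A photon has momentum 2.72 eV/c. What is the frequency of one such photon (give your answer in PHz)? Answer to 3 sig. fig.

0.658 PHz

Take h = 6.62607015e-34 J·s, c = 2.99792458e8 m/s, 1 eV = 1.602176634e-19 J.
First convert: p = 2.72 eV/c = 1.4536e-27 kg·m/s.
The photon relation is f = pc/h, giving f = 6.577e14 Hz.
Converting to PHz: f = 0.6577 PHz ≈ 0.658 PHz.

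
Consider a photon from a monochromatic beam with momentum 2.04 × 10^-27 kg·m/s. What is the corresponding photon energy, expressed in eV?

3.82 eV

Since E = pc for a photon, E = 6.116 × 10^-19 J.
Converting to eV: E = 3.817 eV ≈ 3.82 eV.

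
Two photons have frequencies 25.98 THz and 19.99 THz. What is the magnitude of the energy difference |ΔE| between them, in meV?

24.8 meV

Using E = hf: E₁ = 1.7215 × 10^-20 J, E₂ = 1.3246 × 10^-20 J.
|ΔE| = |1.7215 × 10^-20 − 1.3246 × 10^-20| = 3.97 × 10^-21 J = 24.8 meV.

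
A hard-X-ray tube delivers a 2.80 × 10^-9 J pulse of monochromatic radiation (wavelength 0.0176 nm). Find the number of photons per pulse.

Per-photon energy: E = 1.129 × 10^-14 J (from wavelength = 0.0176 nm).
N = E_total / E_photon = 2.80 × 10^-9 J / 1.129 × 10^-14 J = 2.48 × 10^5.

2.48 × 10^5 photons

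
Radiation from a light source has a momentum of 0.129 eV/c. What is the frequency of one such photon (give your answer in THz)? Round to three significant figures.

In SI units: p = 0.129 eV/c = 6.8941e-29 kg·m/s.
The photon relation is f = pc/h, giving f = 3.119e13 Hz.
Converting to THz: f = 31.19 THz ≈ 31.2 THz.

31.2 THz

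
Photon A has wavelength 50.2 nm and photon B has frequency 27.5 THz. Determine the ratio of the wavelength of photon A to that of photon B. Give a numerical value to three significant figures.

λ_A = 5.020e-8 m (from wavelength = 50.2 nm, via λ given directly).
λ_B = 1.090e-5 m (from frequency = 27.5 THz, via λ = c/f).
Ratio = 5.020e-8 / 1.090e-5 = 4.60e-3.

4.60e-3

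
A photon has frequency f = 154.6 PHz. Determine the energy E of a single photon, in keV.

0.639 keV

In SI units: f = 154.6 PHz = 1.546 × 10^17 Hz.
The photon relation is E = hf, giving E = 1.024 × 10^-16 J.
Converting to keV: E = 0.6394 keV ≈ 0.639 keV.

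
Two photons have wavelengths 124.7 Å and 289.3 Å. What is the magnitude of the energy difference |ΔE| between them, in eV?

Using E = hc/λ: E₁ = 1.5930·10^-17 J, E₂ = 6.8664·10^-18 J.
|ΔE| = |1.5930·10^-17 − 6.8664·10^-18| = 9.06·10^-18 J = 56.6 eV.

56.6 eV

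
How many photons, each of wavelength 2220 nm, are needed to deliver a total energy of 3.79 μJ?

4.24e13 photons

Per-photon energy: E = 8.948e-20 J (from wavelength = 2220 nm).
N = E_total / E_photon = 3.79e-6 J / 8.948e-20 J = 4.24e13.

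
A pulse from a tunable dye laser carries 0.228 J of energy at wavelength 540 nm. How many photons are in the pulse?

6.20e17 photons

Per-photon energy: E = 3.679e-19 J (from wavelength = 540 nm).
N = E_total / E_photon = 0.228 J / 3.679e-19 J = 6.20e17.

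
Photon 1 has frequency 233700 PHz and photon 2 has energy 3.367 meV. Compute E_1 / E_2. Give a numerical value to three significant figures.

2.87 × 10^8

E_1 = 1.549 × 10^-13 J (from frequency = 233700 PHz, via E = hf).
E_2 = 5.395 × 10^-22 J (from energy = 3.367 meV, via E given directly).
Ratio = 1.549 × 10^-13 / 5.395 × 10^-22 = 2.87 × 10^8.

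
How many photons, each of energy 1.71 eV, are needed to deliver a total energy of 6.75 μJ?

2.46e13 photons

Per-photon energy: E = 2.740e-19 J (from energy = 1.71 eV).
N = E_total / E_photon = 6.75e-6 J / 2.740e-19 J = 2.46e13.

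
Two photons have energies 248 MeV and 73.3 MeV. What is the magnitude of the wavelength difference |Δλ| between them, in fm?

11.9 fm

Using λ = hc/E: λ₁ = 4.999 × 10^-15 m, λ₂ = 1.691 × 10^-14 m.
|Δλ| = |4.999 × 10^-15 − 1.691 × 10^-14| = 1.19 × 10^-14 m = 11.9 fm.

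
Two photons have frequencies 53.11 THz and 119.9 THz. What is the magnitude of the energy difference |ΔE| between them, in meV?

276 meV

Using E = hf: E₁ = 3.5191 × 10^-20 J, E₂ = 7.9447 × 10^-20 J.
|ΔE| = |3.5191 × 10^-20 − 7.9447 × 10^-20| = 4.43 × 10^-20 J = 276 meV.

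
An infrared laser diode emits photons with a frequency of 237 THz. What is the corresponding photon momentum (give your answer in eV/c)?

First convert: f = 237 THz = 2.37e14 Hz.
For a photon p = hf/c, so p = 5.238e-28 kg·m/s.
Converting to eV/c: p = 0.9802 eV/c ≈ 0.980 eV/c.

0.980 eV/c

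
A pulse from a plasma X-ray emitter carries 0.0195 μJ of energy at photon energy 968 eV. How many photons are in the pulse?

Per-photon energy: E = 1.551 × 10^-16 J (from energy = 968 eV).
N = E_total / E_photon = 1.95 × 10^-8 J / 1.551 × 10^-16 J = 1.26 × 10^8.

1.26 × 10^8 photons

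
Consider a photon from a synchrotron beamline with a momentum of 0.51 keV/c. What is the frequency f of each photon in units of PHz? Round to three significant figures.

Take h = 6.62607015 × 10^-34 J·s, c = 2.99792458 × 10^8 m/s, 1 eV = 1.602176634 × 10^-19 J.
In SI units: p = 0.51 keV/c = 2.7256 × 10^-25 kg·m/s.
The photon relation is f = pc/h, giving f = 1.233 × 10^17 Hz.
Converting to PHz: f = 123.3 PHz ≈ 123 PHz.

123 PHz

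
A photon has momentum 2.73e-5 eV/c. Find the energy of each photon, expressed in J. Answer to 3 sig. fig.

4.37e-24 J

Use c = 2.99792458e8 m/s, 1 eV = 1.602176634e-19 J.
First convert: p = 2.73e-5 eV/c = 1.4590e-32 kg·m/s.
The photon relation is E = pc, giving E = 4.374e-24 J.
So E ≈ 4.37e-24 J.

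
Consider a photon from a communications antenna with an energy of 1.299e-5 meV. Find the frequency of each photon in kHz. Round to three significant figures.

Use h = 6.62607015e-34 J·s, 1 eV = 1.602176634e-19 J.
First convert: E = 1.299e-5 meV = 2.0812e-27 J.
Apply f = E/h: f = 3.141e6 Hz.
Converting to kHz: f = 3141 kHz ≈ 3140 kHz.

3140 kHz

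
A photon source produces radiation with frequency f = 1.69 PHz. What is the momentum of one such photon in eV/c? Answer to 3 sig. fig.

Convert to SI: f = 1.69 PHz = 1.69e15 Hz.
For a photon p = hf/c, so p = 3.735e-27 kg·m/s.
Converting to eV/c: p = 6.989 eV/c ≈ 6.99 eV/c.

6.99 eV/c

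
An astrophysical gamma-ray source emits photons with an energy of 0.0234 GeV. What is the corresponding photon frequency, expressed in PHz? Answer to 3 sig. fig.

First convert: E = 0.0234 GeV = 3.7491e-12 J.
Since f = E/h for a photon, f = 5.658e21 Hz.
Converting to PHz: f = 5.658e6 PHz ≈ 5.66e6 PHz.

5.66e6 PHz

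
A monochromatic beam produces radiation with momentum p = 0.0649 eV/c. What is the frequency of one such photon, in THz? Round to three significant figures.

15.7 THz

Use h = 6.62607015·10^-34 J·s, c = 2.99792458·10^8 m/s, 1 eV = 1.602176634·10^-19 J.
First convert: p = 0.0649 eV/c = 3.4684·10^-29 kg·m/s.
The photon relation is f = pc/h, giving f = 1.569·10^13 Hz.
Converting to THz: f = 15.69 THz ≈ 15.7 THz.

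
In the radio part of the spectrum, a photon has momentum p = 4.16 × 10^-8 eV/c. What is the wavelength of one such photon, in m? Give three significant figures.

Convert to SI: p = 4.16 × 10^-8 eV/c = 2.2232 × 10^-35 kg·m/s.
Since λ = h/p for a photon, λ = 29.80 m.
So λ ≈ 29.8 m.

29.8 m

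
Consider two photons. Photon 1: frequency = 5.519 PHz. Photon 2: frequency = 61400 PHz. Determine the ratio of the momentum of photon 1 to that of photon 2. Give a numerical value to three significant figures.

8.99e-5

p_1 = 1.220e-26 kg·m/s (from frequency = 5.519 PHz, via p = hf/c).
p_2 = 1.357e-22 kg·m/s (from frequency = 61400 PHz, via p = hf/c).
Ratio = 1.220e-26 / 1.357e-22 = 8.99e-5.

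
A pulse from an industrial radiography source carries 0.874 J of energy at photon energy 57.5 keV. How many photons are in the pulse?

Per-photon energy: E = 9.213·10^-15 J (from energy = 57.5 keV).
N = E_total / E_photon = 0.874 J / 9.213·10^-15 J = 9.49·10^13.

9.49·10^13 photons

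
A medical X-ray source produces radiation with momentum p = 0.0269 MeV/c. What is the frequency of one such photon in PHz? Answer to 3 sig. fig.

6500 PHz

Take h = 6.62607015 × 10^-34 J·s, c = 2.99792458 × 10^8 m/s, 1 eV = 1.602176634 × 10^-19 J.
In SI units: p = 0.0269 MeV/c = 1.4376 × 10^-23 kg·m/s.
For a photon f = pc/h, so f = 6.504 × 10^18 Hz.
Converting to PHz: f = 6504 PHz ≈ 6500 PHz.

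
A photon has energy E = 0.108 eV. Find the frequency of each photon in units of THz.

(h = 6.62607015e-34 J·s, 1 eV = 1.602176634e-19 J.)
Convert to SI: E = 0.108 eV = 1.7304e-20 J.
Apply f = E/h: f = 2.611e13 Hz.
Converting to THz: f = 26.11 THz ≈ 26.1 THz.

26.1 THz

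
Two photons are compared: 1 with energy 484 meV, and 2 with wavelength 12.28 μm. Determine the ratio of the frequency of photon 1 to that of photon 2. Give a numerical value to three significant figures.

f_1 = 1.170 × 10^14 Hz (from energy = 484 meV, via f = E/h).
f_2 = 2.441 × 10^13 Hz (from wavelength = 12.28 μm, via f = c/λ).
Ratio = 1.170 × 10^14 / 2.441 × 10^13 = 4.79.

4.79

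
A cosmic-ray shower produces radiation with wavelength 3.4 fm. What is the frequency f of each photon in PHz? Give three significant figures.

8.82 × 10^7 PHz

First convert: λ = 3.4 fm = 3.4 × 10^-15 m.
Since f = c/λ for a photon, f = 8.817 × 10^22 Hz.
Converting to PHz: f = 8.817 × 10^7 PHz ≈ 8.82 × 10^7 PHz.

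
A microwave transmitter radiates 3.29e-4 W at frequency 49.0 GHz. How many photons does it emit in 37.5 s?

3.80e20 photons

Total energy: E_total = P·t = 3.29e-4 × 37.5 = 0.01234 J.
Per-photon energy: E = 3.247e-23 J.
N = E_total / E_photon = 3.80e20.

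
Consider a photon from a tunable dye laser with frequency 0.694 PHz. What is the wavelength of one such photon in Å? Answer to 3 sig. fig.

In SI units: f = 0.694 PHz = 6.94 × 10^14 Hz.
Since λ = c/f for a photon, λ = 4.320 × 10^-7 m.
Converting to Å: λ = 4320 Å ≈ 4320 Å.

4320 Å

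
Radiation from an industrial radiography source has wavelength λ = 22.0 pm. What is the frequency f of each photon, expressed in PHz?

1.36·10^4 PHz

In SI units: λ = 22.0 pm = 2.20·10^-11 m.
Apply f = c/λ: f = 1.363·10^19 Hz.
Converting to PHz: f = 13630 PHz ≈ 1.36·10^4 PHz.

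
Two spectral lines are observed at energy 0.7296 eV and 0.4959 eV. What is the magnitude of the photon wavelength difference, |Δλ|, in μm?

0.801 μm

Using λ = hc/E: λ₁ = 1.6993 × 10^-6 m, λ₂ = 2.5002 × 10^-6 m.
|Δλ| = |1.6993 × 10^-6 − 2.5002 × 10^-6| = 8.01 × 10^-7 m = 0.801 μm.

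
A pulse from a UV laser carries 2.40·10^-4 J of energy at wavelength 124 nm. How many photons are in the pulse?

1.50·10^14 photons

Per-photon energy: E = 1.602·10^-18 J (from wavelength = 124 nm).
N = E_total / E_photon = 2.40·10^-4 J / 1.602·10^-18 J = 1.50·10^14.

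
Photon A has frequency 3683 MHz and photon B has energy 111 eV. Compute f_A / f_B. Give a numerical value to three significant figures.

f_A = 3.683e9 Hz (from frequency = 3683 MHz, via f given directly).
f_B = 2.684e16 Hz (from energy = 111 eV, via f = E/h).
Ratio = 3.683e9 / 2.684e16 = 1.37e-7.

1.37e-7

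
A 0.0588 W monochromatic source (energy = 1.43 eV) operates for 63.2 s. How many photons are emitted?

1.62·10^19 photons

Total energy: E_total = P·t = 0.0588 × 63.2 = 3.716 J.
Per-photon energy: E = 2.291·10^-19 J.
N = E_total / E_photon = 1.62·10^19.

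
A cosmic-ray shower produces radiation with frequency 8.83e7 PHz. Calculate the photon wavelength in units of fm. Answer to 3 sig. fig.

3.40 fm

Take c = 2.99792458e8 m/s.
In SI units: f = 8.83e7 PHz = 8.83e22 Hz.
The photon relation is λ = c/f, giving λ = 3.395e-15 m.
Converting to fm: λ = 3.395 fm ≈ 3.40 fm.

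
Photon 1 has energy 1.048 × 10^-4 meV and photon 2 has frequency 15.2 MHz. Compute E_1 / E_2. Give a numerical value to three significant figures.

E_1 = 1.679 × 10^-26 J (from energy = 1.048 × 10^-4 meV, via E given directly).
E_2 = 1.007 × 10^-26 J (from frequency = 15.2 MHz, via E = hf).
Ratio = 1.679 × 10^-26 / 1.007 × 10^-26 = 1.67.

1.67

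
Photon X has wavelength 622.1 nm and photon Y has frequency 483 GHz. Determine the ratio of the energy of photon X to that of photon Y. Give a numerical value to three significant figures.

E_X = 3.193e-19 J (from wavelength = 622.1 nm, via E = hc/λ).
E_Y = 3.200e-22 J (from frequency = 483 GHz, via E = hf).
Ratio = 3.193e-19 / 3.200e-22 = 998.

998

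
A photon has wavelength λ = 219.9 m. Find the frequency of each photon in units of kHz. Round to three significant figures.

The photon relation is f = c/λ, giving f = 1.363 × 10^6 Hz.
Converting to kHz: f = 1363 kHz ≈ 1360 kHz.

1360 kHz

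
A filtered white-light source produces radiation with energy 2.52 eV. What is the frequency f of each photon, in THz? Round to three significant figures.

609 THz

Take h = 6.62607015e-34 J·s, 1 eV = 1.602176634e-19 J.
Convert to SI: E = 2.52 eV = 4.0375e-19 J.
Since f = E/h for a photon, f = 6.093e14 Hz.
Converting to THz: f = 609.3 THz ≈ 609 THz.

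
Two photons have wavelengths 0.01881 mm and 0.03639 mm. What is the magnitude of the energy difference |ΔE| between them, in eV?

Using E = hc/λ: E₁ = 1.0561e-20 J, E₂ = 5.4588e-21 J.
|ΔE| = |1.0561e-20 − 5.4588e-21| = 5.10e-21 J = 0.0318 eV.

0.0318 eV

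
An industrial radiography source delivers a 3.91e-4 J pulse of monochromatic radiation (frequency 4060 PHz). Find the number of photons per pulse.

Per-photon energy: E = 2.690e-15 J (from frequency = 4060 PHz).
N = E_total / E_photon = 3.91e-4 J / 2.690e-15 J = 1.45e11.

1.45e11 photons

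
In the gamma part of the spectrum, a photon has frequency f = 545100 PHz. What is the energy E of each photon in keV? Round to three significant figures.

2250 keV

In SI units: f = 545100 PHz = 5.451e20 Hz.
Since E = hf for a photon, E = 3.612e-13 J.
Converting to keV: E = 2254 keV ≈ 2250 keV.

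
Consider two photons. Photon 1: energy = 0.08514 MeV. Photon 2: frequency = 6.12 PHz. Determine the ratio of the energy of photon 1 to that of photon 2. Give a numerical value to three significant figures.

3360

E_1 = 1.364 × 10^-14 J (from energy = 0.08514 MeV, via E given directly).
E_2 = 4.055 × 10^-18 J (from frequency = 6.12 PHz, via E = hf).
Ratio = 1.364 × 10^-14 / 4.055 × 10^-18 = 3360.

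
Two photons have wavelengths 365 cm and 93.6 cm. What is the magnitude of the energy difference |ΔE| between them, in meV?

Using E = hc/λ: E₁ = 5.442 × 10^-26 J, E₂ = 2.122 × 10^-25 J.
|ΔE| = |5.442 × 10^-26 − 2.122 × 10^-25| = 1.58 × 10^-25 J = 9.85 × 10^-4 meV.

9.85 × 10^-4 meV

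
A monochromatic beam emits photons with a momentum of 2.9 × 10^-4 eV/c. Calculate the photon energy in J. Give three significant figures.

4.65 × 10^-23 J

Take c = 2.99792458 × 10^8 m/s, 1 eV = 1.602176634 × 10^-19 J.
In SI units: p = 2.9 × 10^-4 eV/c = 1.5498 × 10^-31 kg·m/s.
Apply E = pc: E = 4.646 × 10^-23 J.
So E ≈ 4.65 × 10^-23 J.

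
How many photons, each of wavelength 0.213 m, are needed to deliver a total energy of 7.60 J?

Per-photon energy: E = 9.326 × 10^-25 J (from wavelength = 0.213 m).
N = E_total / E_photon = 7.60 J / 9.326 × 10^-25 J = 8.15 × 10^24.

8.15 × 10^24 photons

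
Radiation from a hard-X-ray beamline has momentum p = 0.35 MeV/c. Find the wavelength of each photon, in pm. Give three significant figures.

Use h = 6.62607015·10^-34 J·s, c = 2.99792458·10^8 m/s, 1 eV = 1.602176634·10^-19 J.
Convert to SI: p = 0.35 MeV/c = 1.8705·10^-22 kg·m/s.
Apply λ = h/p: λ = 3.542·10^-12 m.
Converting to pm: λ = 3.542 pm ≈ 3.54 pm.

3.54 pm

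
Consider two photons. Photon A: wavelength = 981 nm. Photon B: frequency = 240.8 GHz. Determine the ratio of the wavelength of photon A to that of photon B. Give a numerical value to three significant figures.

λ_A = 9.810 × 10^-7 m (from wavelength = 981 nm, via λ given directly).
λ_B = 0.001245 m (from frequency = 240.8 GHz, via λ = c/f).
Ratio = 9.810 × 10^-7 / 0.001245 = 7.88 × 10^-4.

7.88 × 10^-4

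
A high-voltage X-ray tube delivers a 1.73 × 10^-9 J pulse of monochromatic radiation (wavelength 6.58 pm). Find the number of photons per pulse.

5.73 × 10^4 photons

Per-photon energy: E = 3.019 × 10^-14 J (from wavelength = 6.58 pm).
N = E_total / E_photon = 1.73 × 10^-9 J / 3.019 × 10^-14 J = 57300.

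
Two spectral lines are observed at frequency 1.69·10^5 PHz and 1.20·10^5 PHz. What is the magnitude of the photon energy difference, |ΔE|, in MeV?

Using E = hf: E₁ = 1.120·10^-13 J, E₂ = 7.951·10^-14 J.
|ΔE| = |1.120·10^-13 − 7.951·10^-14| = 3.25·10^-14 J = 0.203 MeV.

0.203 MeV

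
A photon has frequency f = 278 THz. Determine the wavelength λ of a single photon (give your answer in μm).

1.08 μm

(c = 2.99792458 × 10^8 m/s.)
In SI units: f = 278 THz = 2.78 × 10^14 Hz.
Since λ = c/f for a photon, λ = 1.078 × 10^-6 m.
Converting to μm: λ = 1.078 μm ≈ 1.08 μm.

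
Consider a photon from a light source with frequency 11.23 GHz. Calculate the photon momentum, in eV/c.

4.64e-5 eV/c

Take h = 6.62607015e-34 J·s, c = 2.99792458e8 m/s, 1 eV = 1.602176634e-19 J.
First convert: f = 11.23 GHz = 1.123e10 Hz.
For a photon p = hf/c, so p = 2.482e-32 kg·m/s.
Converting to eV/c: p = 4.644e-5 eV/c ≈ 4.64e-5 eV/c.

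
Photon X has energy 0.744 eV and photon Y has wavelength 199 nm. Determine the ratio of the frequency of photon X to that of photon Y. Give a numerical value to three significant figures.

f_X = 1.799·10^14 Hz (from energy = 0.744 eV, via f = E/h).
f_Y = 1.506·10^15 Hz (from wavelength = 199 nm, via f = c/λ).
Ratio = 1.799·10^14 / 1.506·10^15 = 0.119.

0.119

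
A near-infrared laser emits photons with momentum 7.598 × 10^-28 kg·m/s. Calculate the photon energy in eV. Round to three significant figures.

For a photon E = pc, so E = 2.278 × 10^-19 J.
Converting to eV: E = 1.422 eV ≈ 1.42 eV.

1.42 eV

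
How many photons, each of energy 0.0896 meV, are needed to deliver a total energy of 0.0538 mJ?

3.75e18 photons

Per-photon energy: E = 1.436e-23 J (from energy = 0.0896 meV).
N = E_total / E_photon = 5.38e-5 J / 1.436e-23 J = 3.75e18.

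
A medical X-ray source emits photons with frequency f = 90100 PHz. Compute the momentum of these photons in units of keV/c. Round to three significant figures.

373 keV/c

(h = 6.62607015e-34 J·s, c = 2.99792458e8 m/s, 1 eV = 1.602176634e-19 J.)
Convert to SI: f = 90100 PHz = 9.01e19 Hz.
Since p = hf/c for a photon, p = 1.991e-22 kg·m/s.
Converting to keV/c: p = 372.6 keV/c ≈ 373 keV/c.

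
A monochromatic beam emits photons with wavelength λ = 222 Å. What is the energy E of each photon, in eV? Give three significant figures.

(h = 6.62607015 × 10^-34 J·s, c = 2.99792458 × 10^8 m/s, 1 eV = 1.602176634 × 10^-19 J.)
In SI units: λ = 222 Å = 2.22 × 10^-8 m.
Apply E = hc/λ: E = 8.948 × 10^-18 J.
Converting to eV: E = 55.85 eV ≈ 55.8 eV.

55.8 eV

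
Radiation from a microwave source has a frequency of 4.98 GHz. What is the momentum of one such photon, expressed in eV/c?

2.06e-5 eV/c

In SI units: f = 4.98 GHz = 4.98e9 Hz.
Since p = hf/c for a photon, p = 1.101e-32 kg·m/s.
Converting to eV/c: p = 2.060e-5 eV/c ≈ 2.06e-5 eV/c.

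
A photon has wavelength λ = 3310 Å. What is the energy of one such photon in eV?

3.75 eV

(h = 6.62607015·10^-34 J·s, c = 2.99792458·10^8 m/s, 1 eV = 1.602176634·10^-19 J.)
In SI units: λ = 3310 Å = 3.31·10^-7 m.
Since E = hc/λ for a photon, E = 6.001·10^-19 J.
Converting to eV: E = 3.746 eV ≈ 3.75 eV.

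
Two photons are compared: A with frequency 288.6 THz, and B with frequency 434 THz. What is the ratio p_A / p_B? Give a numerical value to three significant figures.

p_A = 6.379e-28 kg·m/s (from frequency = 288.6 THz, via p = hf/c).
p_B = 9.592e-28 kg·m/s (from frequency = 434 THz, via p = hf/c).
Ratio = 6.379e-28 / 9.592e-28 = 0.665.

0.665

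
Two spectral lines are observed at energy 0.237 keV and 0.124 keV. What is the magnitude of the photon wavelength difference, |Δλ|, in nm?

4.77 nm

Using λ = hc/E: λ₁ = 5.231 × 10^-9 m, λ₂ = 9.999 × 10^-9 m.
|Δλ| = |5.231 × 10^-9 − 9.999 × 10^-9| = 4.77 × 10^-9 m = 4.77 nm.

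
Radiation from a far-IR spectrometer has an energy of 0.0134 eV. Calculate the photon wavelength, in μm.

First convert: E = 0.0134 eV = 2.1469e-21 J.
Since λ = hc/E for a photon, λ = 9.253e-5 m.
Converting to μm: λ = 92.53 μm ≈ 92.5 μm.

92.5 μm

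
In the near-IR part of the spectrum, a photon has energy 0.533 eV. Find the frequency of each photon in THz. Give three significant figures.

Take h = 6.62607015e-34 J·s, 1 eV = 1.602176634e-19 J.
In SI units: E = 0.533 eV = 8.5396e-20 J.
For a photon f = E/h, so f = 1.289e14 Hz.
Converting to THz: f = 128.9 THz ≈ 129 THz.

129 THz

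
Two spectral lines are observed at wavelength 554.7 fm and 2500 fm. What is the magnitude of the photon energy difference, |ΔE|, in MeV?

1.74 MeV

Using E = hc/λ: E₁ = 3.5811 × 10^-13 J, E₂ = 7.9458 × 10^-14 J.
|ΔE| = |3.5811 × 10^-13 − 7.9458 × 10^-14| = 2.79 × 10^-13 J = 1.74 MeV.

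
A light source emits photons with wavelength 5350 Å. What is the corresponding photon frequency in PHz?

0.560 PHz

(c = 2.99792458·10^8 m/s.)
In SI units: λ = 5350 Å = 5.35·10^-7 m.
For a photon f = c/λ, so f = 5.604·10^14 Hz.
Converting to PHz: f = 0.5604 PHz ≈ 0.560 PHz.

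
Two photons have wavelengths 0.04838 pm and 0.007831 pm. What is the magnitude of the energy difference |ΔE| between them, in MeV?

133 MeV

Using E = hc/λ: E₁ = 4.1059e-12 J, E₂ = 2.5366e-11 J.
|ΔE| = |4.1059e-12 − 2.5366e-11| = 2.13e-11 J = 133 MeV.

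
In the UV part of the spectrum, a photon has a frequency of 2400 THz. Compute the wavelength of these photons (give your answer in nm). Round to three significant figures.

125 nm

Take c = 2.99792458e8 m/s.
Convert to SI: f = 2400 THz = 2.40e15 Hz.
The photon relation is λ = c/f, giving λ = 1.249e-7 m.
Converting to nm: λ = 124.9 nm ≈ 125 nm.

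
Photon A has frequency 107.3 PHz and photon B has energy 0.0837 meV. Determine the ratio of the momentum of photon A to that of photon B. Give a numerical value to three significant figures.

5.30e6

p_A = 2.372e-25 kg·m/s (from frequency = 107.3 PHz, via p = hf/c).
p_B = 4.473e-32 kg·m/s (from energy = 0.0837 meV, via p = E/c).
Ratio = 2.372e-25 / 4.473e-32 = 5.30e6.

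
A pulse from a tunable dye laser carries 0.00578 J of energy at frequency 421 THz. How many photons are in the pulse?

2.07·10^16 photons

Per-photon energy: E = 2.790·10^-19 J (from frequency = 421 THz).
N = E_total / E_photon = 0.00578 J / 2.790·10^-19 J = 2.07·10^16.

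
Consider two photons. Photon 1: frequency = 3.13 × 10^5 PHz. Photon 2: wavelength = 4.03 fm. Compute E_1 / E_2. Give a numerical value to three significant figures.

E_1 = 2.074 × 10^-13 J (from frequency = 3.13 × 10^5 PHz, via E = hf).
E_2 = 4.929 × 10^-11 J (from wavelength = 4.03 fm, via E = hc/λ).
Ratio = 2.074 × 10^-13 / 4.929 × 10^-11 = 4.21 × 10^-3.

4.21 × 10^-3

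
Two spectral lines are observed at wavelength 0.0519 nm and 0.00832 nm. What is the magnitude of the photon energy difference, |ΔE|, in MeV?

Using E = hc/λ: E₁ = 3.827e-15 J, E₂ = 2.388e-14 J.
|ΔE| = |3.827e-15 − 2.388e-14| = 2.00e-14 J = 0.125 MeV.

0.125 MeV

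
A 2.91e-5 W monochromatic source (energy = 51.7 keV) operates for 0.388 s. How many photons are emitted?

Total energy: E_total = P·t = 2.91e-5 × 0.388 = 1.129e-5 J.
Per-photon energy: E = 8.283e-15 J.
N = E_total / E_photon = 1.36e9.

1.36e9 photons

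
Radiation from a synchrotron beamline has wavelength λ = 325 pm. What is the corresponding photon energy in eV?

3810 eV

First convert: λ = 325 pm = 3.25 × 10^-10 m.
The photon relation is E = hc/λ, giving E = 6.112 × 10^-16 J.
Converting to eV: E = 3815 eV ≈ 3810 eV.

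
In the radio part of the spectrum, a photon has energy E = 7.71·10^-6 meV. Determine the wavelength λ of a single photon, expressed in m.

In SI units: E = 7.71·10^-6 meV = 1.2353·10^-27 J.
The photon relation is λ = hc/E, giving λ = 160.8 m.
So λ ≈ 161 m.

161 m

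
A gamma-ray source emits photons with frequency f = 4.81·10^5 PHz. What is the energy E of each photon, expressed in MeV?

1.99 MeV

Use h = 6.62607015·10^-34 J·s, 1 eV = 1.602176634·10^-19 J.
Convert to SI: f = 4.81·10^5 PHz = 4.81·10^20 Hz.
The photon relation is E = hf, giving E = 3.187·10^-13 J.
Converting to MeV: E = 1.989 MeV ≈ 1.99 MeV.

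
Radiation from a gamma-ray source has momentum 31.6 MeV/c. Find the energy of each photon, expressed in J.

Use c = 2.99792458 × 10^8 m/s, 1 eV = 1.602176634 × 10^-19 J.
First convert: p = 31.6 MeV/c = 1.6888 × 10^-20 kg·m/s.
Apply E = pc: E = 5.063 × 10^-12 J.
So E ≈ 5.06 × 10^-12 J.

5.06 × 10^-12 J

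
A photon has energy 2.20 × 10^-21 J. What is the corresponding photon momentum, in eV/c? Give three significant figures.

0.0137 eV/c

(c = 2.99792458 × 10^8 m/s, 1 eV = 1.602176634 × 10^-19 J.)
For a photon p = E/c, so p = 7.338 × 10^-30 kg·m/s.
Converting to eV/c: p = 0.01373 eV/c ≈ 0.0137 eV/c.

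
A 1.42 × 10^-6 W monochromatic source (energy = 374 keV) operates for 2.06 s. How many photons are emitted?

4.88 × 10^7 photons

Total energy: E_total = P·t = 1.42 × 10^-6 × 2.06 = 2.925 × 10^-6 J.
Per-photon energy: E = 5.992 × 10^-14 J.
N = E_total / E_photon = 4.88 × 10^7.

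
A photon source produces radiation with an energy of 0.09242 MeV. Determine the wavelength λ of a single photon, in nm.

0.0134 nm

First convert: E = 0.09242 MeV = 1.4807·10^-14 J.
The photon relation is λ = hc/E, giving λ = 1.342·10^-11 m.
Converting to nm: λ = 0.01342 nm ≈ 0.0134 nm.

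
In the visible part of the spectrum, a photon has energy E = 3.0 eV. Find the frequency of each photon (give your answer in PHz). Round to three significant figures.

Convert to SI: E = 3.0 eV = 4.8065·10^-19 J.
Apply f = E/h: f = 7.254·10^14 Hz.
Converting to PHz: f = 0.7254 PHz ≈ 0.725 PHz.

0.725 PHz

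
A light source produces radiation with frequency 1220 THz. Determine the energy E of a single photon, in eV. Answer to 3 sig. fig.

5.05 eV

(h = 6.62607015 × 10^-34 J·s, 1 eV = 1.602176634 × 10^-19 J.)
Convert to SI: f = 1220 THz = 1.22 × 10^15 Hz.
The photon relation is E = hf, giving E = 8.084 × 10^-19 J.
Converting to eV: E = 5.046 eV ≈ 5.05 eV.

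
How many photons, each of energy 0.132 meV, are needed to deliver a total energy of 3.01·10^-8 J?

1.42·10^15 photons

Per-photon energy: E = 2.115·10^-23 J (from energy = 0.132 meV).
N = E_total / E_photon = 3.01·10^-8 J / 2.115·10^-23 J = 1.42·10^15.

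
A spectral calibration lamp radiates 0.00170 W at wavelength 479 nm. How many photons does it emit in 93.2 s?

3.82 × 10^17 photons

Total energy: E_total = P·t = 0.00170 × 93.2 = 0.1584 J.
Per-photon energy: E = 4.147 × 10^-19 J.
N = E_total / E_photon = 3.82 × 10^17.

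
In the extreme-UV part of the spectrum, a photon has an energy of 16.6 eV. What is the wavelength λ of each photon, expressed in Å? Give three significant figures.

Take h = 6.62607015 × 10^-34 J·s, c = 2.99792458 × 10^8 m/s, 1 eV = 1.602176634 × 10^-19 J.
First convert: E = 16.6 eV = 2.6596 × 10^-18 J.
Apply λ = hc/E: λ = 7.469 × 10^-8 m.
Converting to Å: λ = 746.9 Å ≈ 747 Å.

747 Å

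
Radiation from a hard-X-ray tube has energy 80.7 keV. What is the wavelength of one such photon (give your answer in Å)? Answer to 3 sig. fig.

First convert: E = 80.7 keV = 1.2930e-14 J.
Apply λ = hc/E: λ = 1.536e-11 m.
Converting to Å: λ = 0.1536 Å ≈ 0.154 Å.

0.154 Å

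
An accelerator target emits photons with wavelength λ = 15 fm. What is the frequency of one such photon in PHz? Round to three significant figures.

2.00e7 PHz

Use c = 2.99792458e8 m/s.
Convert to SI: λ = 15 fm = 1.5e-14 m.
For a photon f = c/λ, so f = 1.999e22 Hz.
Converting to PHz: f = 1.999e7 PHz ≈ 2.00e7 PHz.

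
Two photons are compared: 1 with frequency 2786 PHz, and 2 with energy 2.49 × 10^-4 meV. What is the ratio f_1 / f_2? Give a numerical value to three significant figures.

4.63 × 10^10

f_1 = 2.786 × 10^18 Hz (from frequency = 2786 PHz, via f given directly).
f_2 = 6.021 × 10^7 Hz (from energy = 2.49 × 10^-4 meV, via f = E/h).
Ratio = 2.786 × 10^18 / 6.021 × 10^7 = 4.63 × 10^10.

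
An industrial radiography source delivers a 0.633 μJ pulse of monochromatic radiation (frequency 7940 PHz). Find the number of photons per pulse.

1.20e8 photons

Per-photon energy: E = 5.261e-15 J (from frequency = 7940 PHz).
N = E_total / E_photon = 6.33e-7 J / 5.261e-15 J = 1.20e8.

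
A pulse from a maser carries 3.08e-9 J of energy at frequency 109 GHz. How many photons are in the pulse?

Per-photon energy: E = 7.222e-23 J (from frequency = 109 GHz).
N = E_total / E_photon = 3.08e-9 J / 7.222e-23 J = 4.26e13.

4.26e13 photons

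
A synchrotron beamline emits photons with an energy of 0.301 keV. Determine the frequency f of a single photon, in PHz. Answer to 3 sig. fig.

Use h = 6.62607015e-34 J·s, 1 eV = 1.602176634e-19 J.
First convert: E = 0.301 keV = 4.8226e-17 J.
For a photon f = E/h, so f = 7.278e16 Hz.
Converting to PHz: f = 72.78 PHz ≈ 72.8 PHz.

72.8 PHz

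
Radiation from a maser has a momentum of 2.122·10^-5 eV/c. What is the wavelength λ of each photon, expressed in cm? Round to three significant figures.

In SI units: p = 2.122·10^-5 eV/c = 1.1341·10^-32 kg·m/s.
For a photon λ = h/p, so λ = 0.05843 m.
Converting to cm: λ = 5.843 cm ≈ 5.84 cm.

5.84 cm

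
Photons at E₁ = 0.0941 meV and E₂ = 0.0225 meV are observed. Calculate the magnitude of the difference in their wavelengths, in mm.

41.9 mm

Using λ = hc/E: λ₁ = 0.01318 m, λ₂ = 0.05510 m.
|Δλ| = |0.01318 − 0.05510| = 0.0419 m = 41.9 mm.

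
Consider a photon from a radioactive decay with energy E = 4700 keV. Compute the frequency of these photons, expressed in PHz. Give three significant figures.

(h = 6.62607015e-34 J·s, 1 eV = 1.602176634e-19 J.)
First convert: E = 4700 keV = 7.5302e-13 J.
The photon relation is f = E/h, giving f = 1.136e21 Hz.
Converting to PHz: f = 1.136e6 PHz ≈ 1.14e6 PHz.

1.14e6 PHz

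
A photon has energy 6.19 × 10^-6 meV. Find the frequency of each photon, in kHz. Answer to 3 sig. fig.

1500 kHz

Use h = 6.62607015 × 10^-34 J·s, 1 eV = 1.602176634 × 10^-19 J.
Convert to SI: E = 6.19 × 10^-6 meV = 9.9175 × 10^-28 J.
Since f = E/h for a photon, f = 1.497 × 10^6 Hz.
Converting to kHz: f = 1497 kHz ≈ 1500 kHz.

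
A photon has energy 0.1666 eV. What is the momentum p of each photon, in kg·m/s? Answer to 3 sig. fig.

8.90e-29 kg·m/s

Take c = 2.99792458e8 m/s, 1 eV = 1.602176634e-19 J.
In SI units: E = 0.1666 eV = 2.6692e-20 J.
Since p = E/c for a photon, p = 8.904e-29 kg·m/s.
So p ≈ 8.90e-29 kg·m/s.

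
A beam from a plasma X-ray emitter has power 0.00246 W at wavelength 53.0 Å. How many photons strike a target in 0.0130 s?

8.53·10^11 photons

Total energy: E_total = P·t = 0.00246 × 0.0130 = 3.198·10^-5 J.
Per-photon energy: E = 3.748·10^-17 J.
N = E_total / E_photon = 8.53·10^11.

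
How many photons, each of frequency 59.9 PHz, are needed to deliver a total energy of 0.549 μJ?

Per-photon energy: E = 3.969·10^-17 J (from frequency = 59.9 PHz).
N = E_total / E_photon = 5.49·10^-7 J / 3.969·10^-17 J = 1.38·10^10.

1.38·10^10 photons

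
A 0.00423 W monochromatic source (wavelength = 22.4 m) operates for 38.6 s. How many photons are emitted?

Total energy: E_total = P·t = 0.00423 × 38.6 = 0.1633 J.
Per-photon energy: E = 8.868e-27 J.
N = E_total / E_photon = 1.84e25.

1.84e25 photons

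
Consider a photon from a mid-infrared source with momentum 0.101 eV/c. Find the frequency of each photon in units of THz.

24.4 THz

First convert: p = 0.101 eV/c = 5.3977e-29 kg·m/s.
Since f = pc/h for a photon, f = 2.442e13 Hz.
Converting to THz: f = 24.42 THz ≈ 24.4 THz.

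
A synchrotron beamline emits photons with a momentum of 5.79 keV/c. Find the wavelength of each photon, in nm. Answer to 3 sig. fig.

Take h = 6.62607015·10^-34 J·s, c = 2.99792458·10^8 m/s, 1 eV = 1.602176634·10^-19 J.
In SI units: p = 5.79 keV/c = 3.0943·10^-24 kg·m/s.
For a photon λ = h/p, so λ = 2.141·10^-10 m.
Converting to nm: λ = 0.2141 nm ≈ 0.214 nm.

0.214 nm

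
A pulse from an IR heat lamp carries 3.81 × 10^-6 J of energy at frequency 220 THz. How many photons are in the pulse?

Per-photon energy: E = 1.458 × 10^-19 J (from frequency = 220 THz).
N = E_total / E_photon = 3.81 × 10^-6 J / 1.458 × 10^-19 J = 2.61 × 10^13.

2.61 × 10^13 photons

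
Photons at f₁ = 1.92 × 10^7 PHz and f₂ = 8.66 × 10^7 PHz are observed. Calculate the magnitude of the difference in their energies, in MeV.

279 MeV

Using E = hf: E₁ = 1.272 × 10^-11 J, E₂ = 5.738 × 10^-11 J.
|ΔE| = |1.272 × 10^-11 − 5.738 × 10^-11| = 4.47 × 10^-11 J = 279 MeV.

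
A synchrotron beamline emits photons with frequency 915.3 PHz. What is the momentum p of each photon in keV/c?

(h = 6.62607015e-34 J·s, c = 2.99792458e8 m/s, 1 eV = 1.602176634e-19 J.)
In SI units: f = 915.3 PHz = 9.153e17 Hz.
For a photon p = hf/c, so p = 2.023e-24 kg·m/s.
Converting to keV/c: p = 3.785 keV/c ≈ 3.79 keV/c.

3.79 keV/c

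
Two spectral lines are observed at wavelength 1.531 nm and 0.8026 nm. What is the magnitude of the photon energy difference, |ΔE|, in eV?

Using E = hc/λ: E₁ = 1.2975e-16 J, E₂ = 2.4750e-16 J.
|ΔE| = |1.2975e-16 − 2.4750e-16| = 1.18e-16 J = 735 eV.

735 eV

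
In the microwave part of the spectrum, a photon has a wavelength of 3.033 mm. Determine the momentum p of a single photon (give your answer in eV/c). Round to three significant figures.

4.09e-4 eV/c

(h = 6.62607015e-34 J·s, c = 2.99792458e8 m/s, 1 eV = 1.602176634e-19 J.)
First convert: λ = 3.033 mm = 0.003033 m.
Since p = h/λ for a photon, p = 2.185e-31 kg·m/s.
Converting to eV/c: p = 4.088e-4 eV/c ≈ 4.09e-4 eV/c.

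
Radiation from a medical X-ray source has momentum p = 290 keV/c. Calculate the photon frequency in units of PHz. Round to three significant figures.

7.01 × 10^4 PHz

In SI units: p = 290 keV/c = 1.5498 × 10^-22 kg·m/s.
Since f = pc/h for a photon, f = 7.012 × 10^19 Hz.
Converting to PHz: f = 70120 PHz ≈ 7.01 × 10^4 PHz.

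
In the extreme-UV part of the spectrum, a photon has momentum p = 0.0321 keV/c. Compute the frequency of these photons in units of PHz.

Convert to SI: p = 0.0321 keV/c = 1.7155e-26 kg·m/s.
Apply f = pc/h: f = 7.762e15 Hz.
Converting to PHz: f = 7.762 PHz ≈ 7.76 PHz.

7.76 PHz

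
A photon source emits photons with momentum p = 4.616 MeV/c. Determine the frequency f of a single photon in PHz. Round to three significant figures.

(h = 6.62607015 × 10^-34 J·s, c = 2.99792458 × 10^8 m/s, 1 eV = 1.602176634 × 10^-19 J.)
In SI units: p = 4.616 MeV/c = 2.4669 × 10^-21 kg·m/s.
The photon relation is f = pc/h, giving f = 1.116 × 10^21 Hz.
Converting to PHz: f = 1.116 × 10^6 PHz ≈ 1.12 × 10^6 PHz.

1.12 × 10^6 PHz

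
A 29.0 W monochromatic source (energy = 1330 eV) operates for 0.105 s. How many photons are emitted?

Total energy: E_total = P·t = 29.0 × 0.105 = 3.045 J.
Per-photon energy: E = 2.131e-16 J.
N = E_total / E_photon = 1.43e16.

1.43e16 photons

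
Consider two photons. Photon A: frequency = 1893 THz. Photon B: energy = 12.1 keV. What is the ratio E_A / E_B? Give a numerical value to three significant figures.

E_A = 1.254e-18 J (from frequency = 1893 THz, via E = hf).
E_B = 1.939e-15 J (from energy = 12.1 keV, via E given directly).
Ratio = 1.254e-18 / 1.939e-15 = 6.47e-4.

6.47e-4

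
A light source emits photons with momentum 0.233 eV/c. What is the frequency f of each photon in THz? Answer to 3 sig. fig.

First convert: p = 0.233 eV/c = 1.2452e-28 kg·m/s.
Since f = pc/h for a photon, f = 5.634e13 Hz.
Converting to THz: f = 56.34 THz ≈ 56.3 THz.

56.3 THz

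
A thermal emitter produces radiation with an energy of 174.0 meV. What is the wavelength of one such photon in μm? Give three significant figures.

Use h = 6.62607015e-34 J·s, c = 2.99792458e8 m/s, 1 eV = 1.602176634e-19 J.
Convert to SI: E = 174.0 meV = 2.7878e-20 J.
Apply λ = hc/E: λ = 7.126e-6 m.
Converting to μm: λ = 7.126 μm ≈ 7.13 μm.

7.13 μm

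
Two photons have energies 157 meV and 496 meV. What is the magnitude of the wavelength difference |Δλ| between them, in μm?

5.40 μm

Using λ = hc/E: λ₁ = 7.897·10^-6 m, λ₂ = 2.500·10^-6 m.
|Δλ| = |7.897·10^-6 − 2.500·10^-6| = 5.40·10^-6 m = 5.40 μm.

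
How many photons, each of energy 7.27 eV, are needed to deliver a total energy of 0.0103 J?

Per-photon energy: E = 1.165e-18 J (from energy = 7.27 eV).
N = E_total / E_photon = 0.0103 J / 1.165e-18 J = 8.84e15.

8.84e15 photons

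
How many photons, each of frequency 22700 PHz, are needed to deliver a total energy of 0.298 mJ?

Per-photon energy: E = 1.504·10^-14 J (from frequency = 22700 PHz).
N = E_total / E_photon = 2.98·10^-4 J / 1.504·10^-14 J = 1.98·10^10.

1.98·10^10 photons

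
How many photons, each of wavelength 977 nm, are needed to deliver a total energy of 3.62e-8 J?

Per-photon energy: E = 2.033e-19 J (from wavelength = 977 nm).
N = E_total / E_photon = 3.62e-8 J / 2.033e-19 J = 1.78e11.

1.78e11 photons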